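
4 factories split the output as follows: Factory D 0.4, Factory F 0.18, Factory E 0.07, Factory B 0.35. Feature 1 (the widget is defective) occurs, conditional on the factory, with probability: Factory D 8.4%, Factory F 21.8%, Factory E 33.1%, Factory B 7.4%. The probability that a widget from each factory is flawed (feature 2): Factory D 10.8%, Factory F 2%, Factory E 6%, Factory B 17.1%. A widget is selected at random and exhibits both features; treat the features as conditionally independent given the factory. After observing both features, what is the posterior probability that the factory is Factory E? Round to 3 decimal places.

0.136

Compute prior × likelihood for every hypothesis:
  Factory D: 0.4 × 0.084 × 0.108 = 0.0036288
  Factory F: 0.18 × 0.218 × 0.02 = 0.0007848
  Factory E: 0.07 × 0.331 × 0.06 = 0.0013902
  Factory B: 0.35 × 0.074 × 0.171 = 0.0044289
Total = 0.0102327.
P(Factory E | evidence) = 0.0013902 / 0.0102327 ≈ 0.136.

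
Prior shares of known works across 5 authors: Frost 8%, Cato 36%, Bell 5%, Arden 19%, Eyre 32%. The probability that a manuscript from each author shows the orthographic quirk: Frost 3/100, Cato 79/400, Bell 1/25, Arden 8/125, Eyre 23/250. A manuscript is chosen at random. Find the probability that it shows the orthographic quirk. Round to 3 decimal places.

0.117

Unnormalized posteriors (prior × likelihood):
  Frost: 0.08 × 0.03 = 0.0024
  Cato: 0.36 × 0.1975 = 0.0711
  Bell: 0.05 × 0.04 = 0.002
  Arden: 0.19 × 0.064 = 0.01216
  Eyre: 0.32 × 0.092 = 0.02944
P(quirk) = 0.0024 + 0.0711 + 0.002 + 0.01216 + 0.02944 = 0.1171 → 0.117.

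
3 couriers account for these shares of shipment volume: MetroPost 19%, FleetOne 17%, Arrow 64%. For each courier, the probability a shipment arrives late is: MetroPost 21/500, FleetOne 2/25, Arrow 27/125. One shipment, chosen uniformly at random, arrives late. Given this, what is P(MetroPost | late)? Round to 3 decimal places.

Unnormalized posteriors (prior × likelihood):
  MetroPost: 0.19 × 0.042 = 0.00798
  FleetOne: 0.17 × 0.08 = 0.0136
  Arrow: 0.64 × 0.216 = 0.13824
Sum = 0.15982.
P(MetroPost | evidence) = 0.00798 / 0.15982 ≈ 0.050.

0.050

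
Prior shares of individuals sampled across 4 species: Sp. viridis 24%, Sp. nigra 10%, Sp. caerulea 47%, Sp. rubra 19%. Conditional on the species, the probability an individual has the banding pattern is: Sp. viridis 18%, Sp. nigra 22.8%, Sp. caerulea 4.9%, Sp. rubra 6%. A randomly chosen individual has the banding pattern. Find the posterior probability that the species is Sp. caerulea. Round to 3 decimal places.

0.229

By Bayes' rule, posterior ∝ prior × likelihood:
  Sp. viridis: 0.24 × 0.18 = 0.0432
  Sp. nigra: 0.1 × 0.228 = 0.0228
  Sp. caerulea: 0.47 × 0.049 = 0.02303
  Sp. rubra: 0.19 × 0.06 = 0.0114
Total = 0.10043.
P(Sp. caerulea | evidence) = 0.02303 / 0.10043 ≈ 0.229.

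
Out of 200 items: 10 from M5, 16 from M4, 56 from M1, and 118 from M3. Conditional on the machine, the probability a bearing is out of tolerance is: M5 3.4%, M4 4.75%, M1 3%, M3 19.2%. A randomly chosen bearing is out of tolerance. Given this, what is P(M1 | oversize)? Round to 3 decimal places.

0.066

Prior × likelihood for each hypothesis:
  M5: 0.05 × 0.034 = 0.0017
  M4: 0.08 × 0.0475 = 0.0038
  M1: 0.28 × 0.03 = 0.0084
  M3: 0.59 × 0.192 = 0.11328
Normalizing constant = 0.12718.
P(M1 | evidence) = 0.0084 / 0.12718 ≈ 0.066.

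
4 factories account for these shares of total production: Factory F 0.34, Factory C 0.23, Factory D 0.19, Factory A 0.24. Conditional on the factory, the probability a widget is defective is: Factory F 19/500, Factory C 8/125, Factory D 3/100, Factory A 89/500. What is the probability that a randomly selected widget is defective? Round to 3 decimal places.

Prior × likelihood for each hypothesis:
  Factory F: 0.34 × 0.038 = 0.01292
  Factory C: 0.23 × 0.064 = 0.01472
  Factory D: 0.19 × 0.03 = 0.0057
  Factory A: 0.24 × 0.178 = 0.04272
P(defective) = 0.01292 + 0.01472 + 0.0057 + 0.04272 = 0.07606 → 0.076.

0.076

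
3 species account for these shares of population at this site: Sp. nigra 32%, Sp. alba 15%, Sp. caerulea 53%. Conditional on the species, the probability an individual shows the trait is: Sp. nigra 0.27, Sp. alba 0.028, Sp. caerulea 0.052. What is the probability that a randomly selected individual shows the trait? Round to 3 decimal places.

Compute prior × likelihood for every hypothesis:
  Sp. nigra: 0.32 × 0.27 = 0.0864
  Sp. alba: 0.15 × 0.028 = 0.0042
  Sp. caerulea: 0.53 × 0.052 = 0.02756
P(trait) = 0.0864 + 0.0042 + 0.02756 = 0.11816 → 0.118.

0.118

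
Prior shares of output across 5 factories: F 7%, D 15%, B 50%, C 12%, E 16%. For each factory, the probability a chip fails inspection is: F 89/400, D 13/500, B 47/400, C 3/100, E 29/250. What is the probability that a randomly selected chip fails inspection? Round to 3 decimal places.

0.100

Unnormalized posteriors (prior × likelihood):
  F: 0.07 × 0.2225 = 0.015575
  D: 0.15 × 0.026 = 0.0039
  B: 0.5 × 0.1175 = 0.05875
  C: 0.12 × 0.03 = 0.0036
  E: 0.16 × 0.116 = 0.01856
P(nonconforming) = 0.015575 + 0.0039 + 0.05875 + 0.0036 + 0.01856 = 0.100385 → 0.100.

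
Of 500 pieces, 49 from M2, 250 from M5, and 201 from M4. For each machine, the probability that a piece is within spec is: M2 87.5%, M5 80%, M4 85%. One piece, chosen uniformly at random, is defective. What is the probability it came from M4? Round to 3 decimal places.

0.349

Taking complements, P(defective | each) = M2 0.125, M5 0.2, M4 0.15.
Unnormalized posteriors (prior × likelihood):
  M2: 0.098 × 0.125 = 0.01225
  M5: 0.5 × 0.2 = 0.1
  M4: 0.402 × 0.15 = 0.0603
Normalizing constant = 0.17255.
P(M4 | evidence) = 0.0603 / 0.17255 ≈ 0.349.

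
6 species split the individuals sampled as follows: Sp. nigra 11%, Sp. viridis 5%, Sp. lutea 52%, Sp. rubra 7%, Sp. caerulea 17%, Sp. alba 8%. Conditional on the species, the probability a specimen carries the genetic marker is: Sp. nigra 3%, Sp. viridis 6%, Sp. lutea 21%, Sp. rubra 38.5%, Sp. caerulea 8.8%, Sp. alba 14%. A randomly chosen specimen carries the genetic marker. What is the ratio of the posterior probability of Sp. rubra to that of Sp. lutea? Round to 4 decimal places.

Compute prior × likelihood for every hypothesis:
  Sp. nigra: 0.11 × 0.03 = 0.0033
  Sp. viridis: 0.05 × 0.06 = 0.003
  Sp. lutea: 0.52 × 0.21 = 0.1092
  Sp. rubra: 0.07 × 0.385 = 0.02695
  Sp. caerulea: 0.17 × 0.088 = 0.01496
  Sp. alba: 0.08 × 0.14 = 0.0112
Normalizing constant = 0.16861.
The ratio is 0.02695 / 0.1092 (the normalizer cancels) = 0.2468.

0.2468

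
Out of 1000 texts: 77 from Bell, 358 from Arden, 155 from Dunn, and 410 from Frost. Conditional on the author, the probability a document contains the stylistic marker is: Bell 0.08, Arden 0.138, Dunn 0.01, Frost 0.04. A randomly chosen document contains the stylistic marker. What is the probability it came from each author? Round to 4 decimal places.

Bell 0.0838, Arden 0.6720, Dunn 0.0211, Frost 0.2231

By Bayes' rule, posterior ∝ prior × likelihood:
  Bell: 0.077 × 0.08 = 0.00616
  Arden: 0.358 × 0.138 = 0.049404
  Dunn: 0.155 × 0.01 = 0.00155
  Frost: 0.41 × 0.04 = 0.0164
Total = 0.073514.
P(Bell | marker) = 0.00616/0.073514 ≈ 0.0838
P(Arden | marker) = 0.049404/0.073514 ≈ 0.6720
P(Dunn | marker) = 0.00155/0.073514 ≈ 0.0211
P(Frost | marker) = 0.0164/0.073514 ≈ 0.2231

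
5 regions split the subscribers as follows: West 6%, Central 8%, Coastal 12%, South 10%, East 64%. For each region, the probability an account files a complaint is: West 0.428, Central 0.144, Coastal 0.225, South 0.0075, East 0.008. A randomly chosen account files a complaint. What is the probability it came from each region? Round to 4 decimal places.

West 0.3665, Central 0.1644, Coastal 0.3853, South 0.0107, East 0.0731

By Bayes' rule, posterior ∝ prior × likelihood:
  West: 0.06 × 0.428 = 0.02568
  Central: 0.08 × 0.144 = 0.01152
  Coastal: 0.12 × 0.225 = 0.027
  South: 0.1 × 0.0075 = 0.00075
  East: 0.64 × 0.008 = 0.00512
Sum = 0.07007.
P(West | complaint) = 0.02568/0.07007 ≈ 0.3665
P(Central | complaint) = 0.01152/0.07007 ≈ 0.1644
P(Coastal | complaint) = 0.027/0.07007 ≈ 0.3853
P(South | complaint) = 0.00075/0.07007 ≈ 0.0107
P(East | complaint) = 0.00512/0.07007 ≈ 0.0731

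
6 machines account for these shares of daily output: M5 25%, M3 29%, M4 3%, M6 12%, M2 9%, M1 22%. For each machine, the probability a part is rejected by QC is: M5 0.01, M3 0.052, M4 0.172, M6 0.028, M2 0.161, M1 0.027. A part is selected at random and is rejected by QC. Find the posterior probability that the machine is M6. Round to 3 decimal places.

Unnormalized posteriors (prior × likelihood):
  M5: 0.25 × 0.01 = 0.0025
  M3: 0.29 × 0.052 = 0.01508
  M4: 0.03 × 0.172 = 0.00516
  M6: 0.12 × 0.028 = 0.00336
  M2: 0.09 × 0.161 = 0.01449
  M1: 0.22 × 0.027 = 0.00594
Total = 0.04653.
P(M6 | evidence) = 0.00336 / 0.04653 ≈ 0.072.

0.072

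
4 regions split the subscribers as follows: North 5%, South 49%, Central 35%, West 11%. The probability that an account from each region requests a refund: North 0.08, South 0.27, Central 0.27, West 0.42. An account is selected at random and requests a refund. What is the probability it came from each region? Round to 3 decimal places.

Unnormalized posteriors (prior × likelihood):
  North: 0.05 × 0.08 = 0.004
  South: 0.49 × 0.27 = 0.1323
  Central: 0.35 × 0.27 = 0.0945
  West: 0.11 × 0.42 = 0.0462
Sum = 0.277.
P(North | refund) = 0.004/0.277 ≈ 0.014
P(South | refund) = 0.1323/0.277 ≈ 0.478
P(Central | refund) = 0.0945/0.277 ≈ 0.341
P(West | refund) = 0.0462/0.277 ≈ 0.167
(Check: 0.014+0.478+0.341+0.167 = 1.000.)

North 0.014, South 0.478, Central 0.341, West 0.167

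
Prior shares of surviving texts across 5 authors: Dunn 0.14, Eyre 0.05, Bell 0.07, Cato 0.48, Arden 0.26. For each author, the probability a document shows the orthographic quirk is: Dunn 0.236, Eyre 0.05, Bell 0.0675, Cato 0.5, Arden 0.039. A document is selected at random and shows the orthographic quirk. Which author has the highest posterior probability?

By Bayes' rule, posterior ∝ prior × likelihood:
  Dunn: 0.14 × 0.236 = 0.03304
  Eyre: 0.05 × 0.05 = 0.0025
  Bell: 0.07 × 0.0675 = 0.004725
  Cato: 0.48 × 0.5 = 0.24
  Arden: 0.26 × 0.039 = 0.01014
Total = 0.290405.
Largest term belongs to Cato, so Cato is most probable.

Cato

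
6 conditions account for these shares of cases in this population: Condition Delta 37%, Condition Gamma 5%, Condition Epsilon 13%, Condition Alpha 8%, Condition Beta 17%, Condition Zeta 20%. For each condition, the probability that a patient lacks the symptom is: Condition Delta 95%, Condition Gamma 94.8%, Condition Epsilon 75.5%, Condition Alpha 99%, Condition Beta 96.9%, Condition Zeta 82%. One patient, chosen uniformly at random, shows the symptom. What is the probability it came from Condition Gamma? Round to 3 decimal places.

Taking complements, P(symptomatic | each) = Condition Delta 0.05, Condition Gamma 0.052, Condition Epsilon 0.245, Condition Alpha 0.01, Condition Beta 0.031, Condition Zeta 0.18.
Prior × likelihood for each hypothesis:
  Condition Delta: 0.37 × 0.05 = 0.0185
  Condition Gamma: 0.05 × 0.052 = 0.0026
  Condition Epsilon: 0.13 × 0.245 = 0.03185
  Condition Alpha: 0.08 × 0.01 = 0.0008
  Condition Beta: 0.17 × 0.031 = 0.00527
  Condition Zeta: 0.2 × 0.18 = 0.036
Sum = 0.09502.
P(Condition Gamma | evidence) = 0.0026 / 0.09502 ≈ 0.027.

0.027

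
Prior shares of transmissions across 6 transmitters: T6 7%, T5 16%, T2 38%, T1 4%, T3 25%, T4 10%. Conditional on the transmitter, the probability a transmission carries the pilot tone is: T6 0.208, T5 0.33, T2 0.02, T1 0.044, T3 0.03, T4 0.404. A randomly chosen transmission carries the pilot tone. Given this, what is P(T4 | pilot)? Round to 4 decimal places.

0.3242

Prior × likelihood for each hypothesis:
  T6: 0.07 × 0.208 = 0.01456
  T5: 0.16 × 0.33 = 0.0528
  T2: 0.38 × 0.02 = 0.0076
  T1: 0.04 × 0.044 = 0.00176
  T3: 0.25 × 0.03 = 0.0075
  T4: 0.1 × 0.404 = 0.0404
Normalizing constant = 0.12462.
P(T4 | evidence) = 0.0404 / 0.12462 ≈ 0.3242.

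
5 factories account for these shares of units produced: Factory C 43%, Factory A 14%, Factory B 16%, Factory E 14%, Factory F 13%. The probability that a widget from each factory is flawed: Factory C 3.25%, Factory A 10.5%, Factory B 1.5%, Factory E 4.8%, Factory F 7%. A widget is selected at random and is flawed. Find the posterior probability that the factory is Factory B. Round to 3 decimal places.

0.051

By Bayes' rule, posterior ∝ prior × likelihood:
  Factory C: 0.43 × 0.0325 = 0.013975
  Factory A: 0.14 × 0.105 = 0.0147
  Factory B: 0.16 × 0.015 = 0.0024
  Factory E: 0.14 × 0.048 = 0.00672
  Factory F: 0.13 × 0.07 = 0.0091
Sum = 0.046895.
P(Factory B | evidence) = 0.0024 / 0.046895 ≈ 0.051.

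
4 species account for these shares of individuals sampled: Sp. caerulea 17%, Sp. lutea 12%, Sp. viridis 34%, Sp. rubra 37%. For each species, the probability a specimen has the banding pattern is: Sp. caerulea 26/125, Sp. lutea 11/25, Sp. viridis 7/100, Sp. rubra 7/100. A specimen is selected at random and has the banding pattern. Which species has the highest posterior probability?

Sp. lutea

Prior × likelihood for each hypothesis:
  Sp. caerulea: 0.17 × 0.208 = 0.03536
  Sp. lutea: 0.12 × 0.44 = 0.0528
  Sp. viridis: 0.34 × 0.07 = 0.0238
  Sp. rubra: 0.37 × 0.07 = 0.0259
Normalizing constant = 0.13786.
Largest term belongs to Sp. lutea, so Sp. lutea is most probable.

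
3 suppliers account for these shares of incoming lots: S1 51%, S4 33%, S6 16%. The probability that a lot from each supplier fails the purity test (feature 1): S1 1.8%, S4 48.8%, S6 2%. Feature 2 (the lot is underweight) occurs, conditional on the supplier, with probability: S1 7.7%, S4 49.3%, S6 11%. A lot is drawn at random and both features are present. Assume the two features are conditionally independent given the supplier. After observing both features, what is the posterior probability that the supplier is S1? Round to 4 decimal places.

By Bayes' rule, posterior ∝ prior × likelihood:
  S1: 0.51 × 0.018 × 0.077 = 0.00070686
  S4: 0.33 × 0.488 × 0.493 = 0.07939272
  S6: 0.16 × 0.02 × 0.11 = 0.000352
Sum = 0.08045158.
P(S1 | evidence) = 0.00070686 / 0.08045158 ≈ 0.0088.

0.0088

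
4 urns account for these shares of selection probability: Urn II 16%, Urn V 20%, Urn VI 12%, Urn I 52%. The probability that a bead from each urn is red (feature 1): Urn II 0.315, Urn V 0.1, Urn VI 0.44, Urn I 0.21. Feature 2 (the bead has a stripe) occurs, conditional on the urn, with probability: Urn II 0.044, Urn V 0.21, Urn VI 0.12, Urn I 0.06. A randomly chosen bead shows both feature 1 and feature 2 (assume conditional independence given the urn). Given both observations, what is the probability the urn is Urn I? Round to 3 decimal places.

0.339

Unnormalized posteriors (prior × likelihood):
  Urn II: 0.16 × 0.315 × 0.044 = 0.0022176
  Urn V: 0.2 × 0.1 × 0.21 = 0.0042
  Urn VI: 0.12 × 0.44 × 0.12 = 0.006336
  Urn I: 0.52 × 0.21 × 0.06 = 0.006552
Total = 0.0193056.
P(Urn I | evidence) = 0.006552 / 0.0193056 ≈ 0.339.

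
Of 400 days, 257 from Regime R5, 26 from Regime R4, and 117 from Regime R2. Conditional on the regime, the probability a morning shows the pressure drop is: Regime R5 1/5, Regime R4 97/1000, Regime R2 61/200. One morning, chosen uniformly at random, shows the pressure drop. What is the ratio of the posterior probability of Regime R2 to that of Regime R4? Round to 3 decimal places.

14.149

Unnormalized posteriors (prior × likelihood):
  Regime R5: 0.6425 × 0.2 = 0.1285
  Regime R4: 0.065 × 0.097 = 0.006305
  Regime R2: 0.2925 × 0.305 = 0.0892125
Sum = 0.2240175.
The ratio is 0.0892125 / 0.006305 (the normalizer cancels) = 14.149.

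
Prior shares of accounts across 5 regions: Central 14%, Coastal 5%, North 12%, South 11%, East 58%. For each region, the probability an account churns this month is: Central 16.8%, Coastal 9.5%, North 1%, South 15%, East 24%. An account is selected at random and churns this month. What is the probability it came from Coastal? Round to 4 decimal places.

0.0257

Unnormalized posteriors (prior × likelihood):
  Central: 0.14 × 0.168 = 0.02352
  Coastal: 0.05 × 0.095 = 0.00475
  North: 0.12 × 0.01 = 0.0012
  South: 0.11 × 0.15 = 0.0165
  East: 0.58 × 0.24 = 0.1392
Normalizing constant = 0.18517.
P(Coastal | evidence) = 0.00475 / 0.18517 ≈ 0.0257.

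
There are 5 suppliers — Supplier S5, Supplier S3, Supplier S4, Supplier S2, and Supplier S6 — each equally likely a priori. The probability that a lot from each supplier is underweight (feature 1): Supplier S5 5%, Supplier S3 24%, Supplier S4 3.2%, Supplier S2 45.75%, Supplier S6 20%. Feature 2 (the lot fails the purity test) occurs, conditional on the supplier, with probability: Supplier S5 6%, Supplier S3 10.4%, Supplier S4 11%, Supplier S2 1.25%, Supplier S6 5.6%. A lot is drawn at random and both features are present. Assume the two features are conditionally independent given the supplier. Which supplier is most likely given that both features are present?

Supplier S3

With a uniform prior (1/5 each), posterior ∝ likelihood:
  Supplier S5: 0.05 × 0.06 = 0.003
  Supplier S3: 0.24 × 0.104 = 0.02496
  Supplier S4: 0.032 × 0.11 = 0.00352
  Supplier S2: 0.4575 × 0.0125 = 0.00571875
  Supplier S6: 0.2 × 0.056 = 0.0112
Sum = 0.04839875.
Largest term belongs to Supplier S3, so Supplier S3 is most probable.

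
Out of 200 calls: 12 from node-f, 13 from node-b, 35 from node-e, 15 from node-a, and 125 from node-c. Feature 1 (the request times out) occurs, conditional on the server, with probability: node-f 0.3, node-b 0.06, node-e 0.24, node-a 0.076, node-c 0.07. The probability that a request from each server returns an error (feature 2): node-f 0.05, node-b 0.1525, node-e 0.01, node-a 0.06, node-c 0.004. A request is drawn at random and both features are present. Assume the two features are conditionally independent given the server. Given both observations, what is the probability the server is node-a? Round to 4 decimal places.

0.1406

Prior × likelihood for each hypothesis:
  node-f: 0.06 × 0.3 × 0.05 = 0.0009
  node-b: 0.065 × 0.06 × 0.1525 = 0.00059475
  node-e: 0.175 × 0.24 × 0.01 = 0.00042
  node-a: 0.075 × 0.076 × 0.06 = 0.000342
  node-c: 0.625 × 0.07 × 0.004 = 0.000175
Total = 0.00243175.
P(node-a | evidence) = 0.000342 / 0.00243175 ≈ 0.1406.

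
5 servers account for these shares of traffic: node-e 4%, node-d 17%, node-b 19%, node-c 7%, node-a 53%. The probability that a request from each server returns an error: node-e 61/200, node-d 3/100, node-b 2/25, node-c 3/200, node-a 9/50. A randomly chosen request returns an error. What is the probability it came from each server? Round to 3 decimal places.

By Bayes' rule, posterior ∝ prior × likelihood:
  node-e: 0.04 × 0.305 = 0.0122
  node-d: 0.17 × 0.03 = 0.0051
  node-b: 0.19 × 0.08 = 0.0152
  node-c: 0.07 × 0.015 = 0.00105
  node-a: 0.53 × 0.18 = 0.0954
Normalizing constant = 0.12895.
P(node-e | error) = 0.0122/0.12895 ≈ 0.095
P(node-d | error) = 0.0051/0.12895 ≈ 0.040
P(node-b | error) = 0.0152/0.12895 ≈ 0.118
P(node-c | error) = 0.00105/0.12895 ≈ 0.008
P(node-a | error) = 0.0954/0.12895 ≈ 0.740
(Check: 0.095+0.040+0.118+0.008+0.740 = 1.001.)

node-e 0.095, node-d 0.040, node-b 0.118, node-c 0.008, node-a 0.740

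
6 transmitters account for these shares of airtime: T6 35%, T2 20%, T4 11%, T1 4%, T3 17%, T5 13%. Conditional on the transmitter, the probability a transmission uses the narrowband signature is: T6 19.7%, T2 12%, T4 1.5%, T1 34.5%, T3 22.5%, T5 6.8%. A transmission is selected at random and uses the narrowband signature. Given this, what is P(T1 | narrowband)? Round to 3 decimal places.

0.089

By Bayes' rule, posterior ∝ prior × likelihood:
  T6: 0.35 × 0.197 = 0.06895
  T2: 0.2 × 0.12 = 0.024
  T4: 0.11 × 0.015 = 0.00165
  T1: 0.04 × 0.345 = 0.0138
  T3: 0.17 × 0.225 = 0.03825
  T5: 0.13 × 0.068 = 0.00884
Total = 0.15549.
P(T1 | evidence) = 0.0138 / 0.15549 ≈ 0.089.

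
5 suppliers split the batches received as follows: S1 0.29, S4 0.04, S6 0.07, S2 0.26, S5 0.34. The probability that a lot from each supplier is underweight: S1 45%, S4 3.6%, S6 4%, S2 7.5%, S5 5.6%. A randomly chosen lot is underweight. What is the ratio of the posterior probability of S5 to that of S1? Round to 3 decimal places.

0.146

Unnormalized posteriors (prior × likelihood):
  S1: 0.29 × 0.45 = 0.1305
  S4: 0.04 × 0.036 = 0.00144
  S6: 0.07 × 0.04 = 0.0028
  S2: 0.26 × 0.075 = 0.0195
  S5: 0.34 × 0.056 = 0.01904
Total = 0.17328.
The ratio is 0.01904 / 0.1305 (the normalizer cancels) = 0.146.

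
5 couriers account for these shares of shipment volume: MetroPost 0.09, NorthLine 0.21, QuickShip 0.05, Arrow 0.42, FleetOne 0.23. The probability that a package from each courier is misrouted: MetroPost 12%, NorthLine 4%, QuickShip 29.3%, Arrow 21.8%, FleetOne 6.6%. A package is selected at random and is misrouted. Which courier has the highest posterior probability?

Compute prior × likelihood for every hypothesis:
  MetroPost: 0.09 × 0.12 = 0.0108
  NorthLine: 0.21 × 0.04 = 0.0084
  QuickShip: 0.05 × 0.293 = 0.01465
  Arrow: 0.42 × 0.218 = 0.09156
  FleetOne: 0.23 × 0.066 = 0.01518
Sum = 0.14059.
Largest term belongs to Arrow, so Arrow is most probable.

Arrow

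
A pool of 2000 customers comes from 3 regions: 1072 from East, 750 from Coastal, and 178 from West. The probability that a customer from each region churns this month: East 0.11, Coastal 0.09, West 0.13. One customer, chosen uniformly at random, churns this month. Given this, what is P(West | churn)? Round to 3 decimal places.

By Bayes' rule, posterior ∝ prior × likelihood:
  East: 0.536 × 0.11 = 0.05896
  Coastal: 0.375 × 0.09 = 0.03375
  West: 0.089 × 0.13 = 0.01157
Sum = 0.10428.
P(West | evidence) = 0.01157 / 0.10428 ≈ 0.111.

0.111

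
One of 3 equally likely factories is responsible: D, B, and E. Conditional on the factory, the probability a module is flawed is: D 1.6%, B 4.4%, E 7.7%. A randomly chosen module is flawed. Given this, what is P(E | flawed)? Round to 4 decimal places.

With a uniform prior (1/3 each), posterior ∝ likelihood:
  D: 0.016
  B: 0.044
  E: 0.077
Normalizing constant = 0.137.
P(E | evidence) = 0.077 / 0.137 ≈ 0.5620.

0.5620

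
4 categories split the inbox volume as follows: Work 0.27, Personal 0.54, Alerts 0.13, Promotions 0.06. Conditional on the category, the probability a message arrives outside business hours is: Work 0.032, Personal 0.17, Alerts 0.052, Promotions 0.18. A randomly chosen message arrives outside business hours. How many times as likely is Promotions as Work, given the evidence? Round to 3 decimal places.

Prior × likelihood for each hypothesis:
  Work: 0.27 × 0.032 = 0.00864
  Personal: 0.54 × 0.17 = 0.0918
  Alerts: 0.13 × 0.052 = 0.00676
  Promotions: 0.06 × 0.18 = 0.0108
Normalizing constant = 0.118.
The ratio is 0.0108 / 0.00864 (the normalizer cancels) = 1.250.

1.250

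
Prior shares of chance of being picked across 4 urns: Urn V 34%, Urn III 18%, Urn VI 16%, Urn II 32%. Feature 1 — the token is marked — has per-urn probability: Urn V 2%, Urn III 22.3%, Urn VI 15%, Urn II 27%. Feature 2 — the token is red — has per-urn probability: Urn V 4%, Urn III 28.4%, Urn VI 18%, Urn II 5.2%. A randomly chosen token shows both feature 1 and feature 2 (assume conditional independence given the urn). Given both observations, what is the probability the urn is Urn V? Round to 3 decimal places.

0.013

By Bayes' rule, posterior ∝ prior × likelihood:
  Urn V: 0.34 × 0.02 × 0.04 = 0.000272
  Urn III: 0.18 × 0.223 × 0.284 = 0.01139976
  Urn VI: 0.16 × 0.15 × 0.18 = 0.00432
  Urn II: 0.32 × 0.27 × 0.052 = 0.0044928
Normalizing constant = 0.02048456.
P(Urn V | evidence) = 0.000272 / 0.02048456 ≈ 0.013.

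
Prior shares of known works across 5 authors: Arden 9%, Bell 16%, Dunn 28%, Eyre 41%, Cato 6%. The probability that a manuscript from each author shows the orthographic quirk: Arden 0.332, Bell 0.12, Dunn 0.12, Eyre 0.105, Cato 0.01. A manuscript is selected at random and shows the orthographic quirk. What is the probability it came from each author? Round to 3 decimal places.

Prior × likelihood for each hypothesis:
  Arden: 0.09 × 0.332 = 0.02988
  Bell: 0.16 × 0.12 = 0.0192
  Dunn: 0.28 × 0.12 = 0.0336
  Eyre: 0.41 × 0.105 = 0.04305
  Cato: 0.06 × 0.01 = 0.0006
Total = 0.12633.
P(Arden | quirk) = 0.02988/0.12633 ≈ 0.237
P(Bell | quirk) = 0.0192/0.12633 ≈ 0.152
P(Dunn | quirk) = 0.0336/0.12633 ≈ 0.266
P(Eyre | quirk) = 0.04305/0.12633 ≈ 0.341
P(Cato | quirk) = 0.0006/0.12633 ≈ 0.005
(Check: 0.237+0.152+0.266+0.341+0.005 = 1.001.)

Arden 0.237, Bell 0.152, Dunn 0.266, Eyre 0.341, Cato 0.005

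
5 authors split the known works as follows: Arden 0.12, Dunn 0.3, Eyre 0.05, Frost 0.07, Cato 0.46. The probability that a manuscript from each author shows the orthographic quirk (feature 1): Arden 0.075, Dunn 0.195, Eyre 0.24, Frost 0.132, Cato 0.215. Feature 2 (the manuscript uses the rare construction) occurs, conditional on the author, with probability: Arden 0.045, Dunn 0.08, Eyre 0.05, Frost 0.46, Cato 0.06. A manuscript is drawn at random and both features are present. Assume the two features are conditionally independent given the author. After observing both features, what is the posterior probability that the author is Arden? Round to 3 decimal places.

By Bayes' rule, posterior ∝ prior × likelihood:
  Arden: 0.12 × 0.075 × 0.045 = 0.000405
  Dunn: 0.3 × 0.195 × 0.08 = 0.00468
  Eyre: 0.05 × 0.24 × 0.05 = 0.0006
  Frost: 0.07 × 0.132 × 0.46 = 0.0042504
  Cato: 0.46 × 0.215 × 0.06 = 0.005934
Sum = 0.0158694.
P(Arden | evidence) = 0.000405 / 0.0158694 ≈ 0.026.

0.026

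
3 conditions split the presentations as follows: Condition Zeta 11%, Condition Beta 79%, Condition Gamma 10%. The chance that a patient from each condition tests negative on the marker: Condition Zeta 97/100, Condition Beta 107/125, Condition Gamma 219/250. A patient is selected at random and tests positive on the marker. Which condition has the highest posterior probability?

Taking complements, P(marker-positive | each) = Condition Zeta 0.03, Condition Beta 0.144, Condition Gamma 0.124.
Prior × likelihood for each hypothesis:
  Condition Zeta: 0.11 × 0.03 = 0.0033
  Condition Beta: 0.79 × 0.144 = 0.11376
  Condition Gamma: 0.1 × 0.124 = 0.0124
Total = 0.12946.
Largest term belongs to Condition Beta, so Condition Beta is most probable.

Condition Beta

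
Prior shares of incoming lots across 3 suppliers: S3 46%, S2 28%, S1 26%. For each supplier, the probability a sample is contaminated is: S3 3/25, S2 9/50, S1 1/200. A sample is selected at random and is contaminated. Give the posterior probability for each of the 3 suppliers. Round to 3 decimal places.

S3 0.516, S2 0.471, S1 0.012

Unnormalized posteriors (prior × likelihood):
  S3: 0.46 × 0.12 = 0.0552
  S2: 0.28 × 0.18 = 0.0504
  S1: 0.26 × 0.005 = 0.0013
Total = 0.1069.
P(S3 | contaminated) = 0.0552/0.1069 ≈ 0.516
P(S2 | contaminated) = 0.0504/0.1069 ≈ 0.471
P(S1 | contaminated) = 0.0013/0.1069 ≈ 0.012
(Check: 0.516+0.471+0.012 = 0.999.)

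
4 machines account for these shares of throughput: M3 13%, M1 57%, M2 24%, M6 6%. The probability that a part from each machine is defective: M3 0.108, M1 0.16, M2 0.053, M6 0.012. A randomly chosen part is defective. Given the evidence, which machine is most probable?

Unnormalized posteriors (prior × likelihood):
  M3: 0.13 × 0.108 = 0.01404
  M1: 0.57 × 0.16 = 0.0912
  M2: 0.24 × 0.053 = 0.01272
  M6: 0.06 × 0.012 = 0.00072
Sum = 0.11868.
Largest term belongs to M1, so M1 is most probable.

M1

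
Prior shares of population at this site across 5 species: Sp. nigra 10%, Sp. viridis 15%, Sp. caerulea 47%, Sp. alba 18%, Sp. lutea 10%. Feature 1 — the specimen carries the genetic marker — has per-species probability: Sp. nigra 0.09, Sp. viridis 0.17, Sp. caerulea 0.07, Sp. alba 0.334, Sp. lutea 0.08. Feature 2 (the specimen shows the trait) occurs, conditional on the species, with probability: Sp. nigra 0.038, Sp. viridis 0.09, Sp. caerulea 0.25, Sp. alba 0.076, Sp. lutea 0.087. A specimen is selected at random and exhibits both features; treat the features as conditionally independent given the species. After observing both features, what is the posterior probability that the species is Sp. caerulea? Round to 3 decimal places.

Unnormalized posteriors (prior × likelihood):
  Sp. nigra: 0.1 × 0.09 × 0.038 = 0.000342
  Sp. viridis: 0.15 × 0.17 × 0.09 = 0.002295
  Sp. caerulea: 0.47 × 0.07 × 0.25 = 0.008225
  Sp. alba: 0.18 × 0.334 × 0.076 = 0.00456912
  Sp. lutea: 0.1 × 0.08 × 0.087 = 0.000696
Total = 0.01612712.
P(Sp. caerulea | evidence) = 0.008225 / 0.01612712 ≈ 0.510.

0.510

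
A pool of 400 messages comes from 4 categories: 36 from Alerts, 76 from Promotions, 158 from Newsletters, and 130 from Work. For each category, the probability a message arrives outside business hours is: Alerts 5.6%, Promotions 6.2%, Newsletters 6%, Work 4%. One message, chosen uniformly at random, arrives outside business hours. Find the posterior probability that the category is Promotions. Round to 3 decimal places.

Prior × likelihood for each hypothesis:
  Alerts: 0.09 × 0.056 = 0.00504
  Promotions: 0.19 × 0.062 = 0.01178
  Newsletters: 0.395 × 0.06 = 0.0237
  Work: 0.325 × 0.04 = 0.013
Normalizing constant = 0.05352.
P(Promotions | evidence) = 0.01178 / 0.05352 ≈ 0.220.

0.220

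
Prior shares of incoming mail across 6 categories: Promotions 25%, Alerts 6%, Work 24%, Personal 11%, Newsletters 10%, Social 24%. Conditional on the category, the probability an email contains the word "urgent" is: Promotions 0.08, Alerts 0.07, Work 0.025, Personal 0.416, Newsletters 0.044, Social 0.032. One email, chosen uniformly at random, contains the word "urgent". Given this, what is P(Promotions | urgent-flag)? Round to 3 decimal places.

0.227

Prior × likelihood for each hypothesis:
  Promotions: 0.25 × 0.08 = 0.02
  Alerts: 0.06 × 0.07 = 0.0042
  Work: 0.24 × 0.025 = 0.006
  Personal: 0.11 × 0.416 = 0.04576
  Newsletters: 0.1 × 0.044 = 0.0044
  Social: 0.24 × 0.032 = 0.00768
Normalizing constant = 0.08804.
P(Promotions | evidence) = 0.02 / 0.08804 ≈ 0.227.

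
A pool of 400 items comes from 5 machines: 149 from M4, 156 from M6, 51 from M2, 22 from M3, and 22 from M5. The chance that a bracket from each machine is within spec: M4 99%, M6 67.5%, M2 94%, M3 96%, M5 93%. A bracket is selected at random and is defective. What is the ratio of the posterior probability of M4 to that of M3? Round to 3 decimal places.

Taking complements, P(defective | each) = M4 0.01, M6 0.325, M2 0.06, M3 0.04, M5 0.07.
Unnormalized posteriors (prior × likelihood):
  M4: 0.3725 × 0.01 = 0.003725
  M6: 0.39 × 0.325 = 0.12675
  M2: 0.1275 × 0.06 = 0.00765
  M3: 0.055 × 0.04 = 0.0022
  M5: 0.055 × 0.07 = 0.00385
Sum = 0.144175.
The ratio is 0.003725 / 0.0022 (the normalizer cancels) = 1.693.

1.693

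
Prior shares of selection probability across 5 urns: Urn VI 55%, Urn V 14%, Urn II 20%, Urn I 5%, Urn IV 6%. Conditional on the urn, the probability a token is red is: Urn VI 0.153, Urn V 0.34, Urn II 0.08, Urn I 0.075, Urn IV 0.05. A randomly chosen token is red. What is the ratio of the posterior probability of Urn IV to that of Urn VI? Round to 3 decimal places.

0.036

Unnormalized posteriors (prior × likelihood):
  Urn VI: 0.55 × 0.153 = 0.08415
  Urn V: 0.14 × 0.34 = 0.0476
  Urn II: 0.2 × 0.08 = 0.016
  Urn I: 0.05 × 0.075 = 0.00375
  Urn IV: 0.06 × 0.05 = 0.003
Sum = 0.1545.
The ratio is 0.003 / 0.08415 (the normalizer cancels) = 0.036.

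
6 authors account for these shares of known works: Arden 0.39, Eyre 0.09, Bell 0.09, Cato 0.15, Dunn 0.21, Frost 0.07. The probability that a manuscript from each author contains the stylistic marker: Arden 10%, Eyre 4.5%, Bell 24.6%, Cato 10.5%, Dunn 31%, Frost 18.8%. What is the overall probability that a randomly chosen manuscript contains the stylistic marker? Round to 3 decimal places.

0.159

Unnormalized posteriors (prior × likelihood):
  Arden: 0.39 × 0.1 = 0.039
  Eyre: 0.09 × 0.045 = 0.00405
  Bell: 0.09 × 0.246 = 0.02214
  Cato: 0.15 × 0.105 = 0.01575
  Dunn: 0.21 × 0.31 = 0.0651
  Frost: 0.07 × 0.188 = 0.01316
P(marker) = 0.039 + 0.00405 + 0.02214 + 0.01575 + 0.0651 + 0.01316 = 0.1592 → 0.159.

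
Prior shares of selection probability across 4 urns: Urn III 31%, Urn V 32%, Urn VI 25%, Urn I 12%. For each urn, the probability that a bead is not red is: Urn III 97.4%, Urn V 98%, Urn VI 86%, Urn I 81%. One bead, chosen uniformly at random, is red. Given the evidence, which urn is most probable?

Urn VI

Taking complements, P(red | each) = Urn III 0.026, Urn V 0.02, Urn VI 0.14, Urn I 0.19.
Compute prior × likelihood for every hypothesis:
  Urn III: 0.31 × 0.026 = 0.00806
  Urn V: 0.32 × 0.02 = 0.0064
  Urn VI: 0.25 × 0.14 = 0.035
  Urn I: 0.12 × 0.19 = 0.0228
Total = 0.07226.
Largest term belongs to Urn VI, so Urn VI is most probable.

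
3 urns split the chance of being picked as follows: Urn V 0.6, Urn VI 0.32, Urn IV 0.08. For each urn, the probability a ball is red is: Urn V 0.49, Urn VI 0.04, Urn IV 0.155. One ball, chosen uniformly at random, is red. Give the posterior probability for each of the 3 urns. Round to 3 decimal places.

By Bayes' rule, posterior ∝ prior × likelihood:
  Urn V: 0.6 × 0.49 = 0.294
  Urn VI: 0.32 × 0.04 = 0.0128
  Urn IV: 0.08 × 0.155 = 0.0124
Total = 0.3192.
P(Urn V | red) = 0.294/0.3192 ≈ 0.921
P(Urn VI | red) = 0.0128/0.3192 ≈ 0.040
P(Urn IV | red) = 0.0124/0.3192 ≈ 0.039

Urn V 0.921, Urn VI 0.040, Urn IV 0.039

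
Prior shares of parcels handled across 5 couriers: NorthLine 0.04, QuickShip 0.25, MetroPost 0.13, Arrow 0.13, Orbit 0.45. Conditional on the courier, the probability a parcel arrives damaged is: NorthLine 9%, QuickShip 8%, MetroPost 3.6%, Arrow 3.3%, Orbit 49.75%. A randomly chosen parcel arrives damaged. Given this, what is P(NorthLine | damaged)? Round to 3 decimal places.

0.014

Prior × likelihood for each hypothesis:
  NorthLine: 0.04 × 0.09 = 0.0036
  QuickShip: 0.25 × 0.08 = 0.02
  MetroPost: 0.13 × 0.036 = 0.00468
  Arrow: 0.13 × 0.033 = 0.00429
  Orbit: 0.45 × 0.4975 = 0.223875
Normalizing constant = 0.256445.
P(NorthLine | evidence) = 0.0036 / 0.256445 ≈ 0.014.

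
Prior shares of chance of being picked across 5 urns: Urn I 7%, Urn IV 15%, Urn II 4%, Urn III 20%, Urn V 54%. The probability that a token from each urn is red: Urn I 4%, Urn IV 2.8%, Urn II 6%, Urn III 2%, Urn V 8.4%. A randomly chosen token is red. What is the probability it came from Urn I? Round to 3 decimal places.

0.048

Unnormalized posteriors (prior × likelihood):
  Urn I: 0.07 × 0.04 = 0.0028
  Urn IV: 0.15 × 0.028 = 0.0042
  Urn II: 0.04 × 0.06 = 0.0024
  Urn III: 0.2 × 0.02 = 0.004
  Urn V: 0.54 × 0.084 = 0.04536
Sum = 0.05876.
P(Urn I | evidence) = 0.0028 / 0.05876 ≈ 0.048.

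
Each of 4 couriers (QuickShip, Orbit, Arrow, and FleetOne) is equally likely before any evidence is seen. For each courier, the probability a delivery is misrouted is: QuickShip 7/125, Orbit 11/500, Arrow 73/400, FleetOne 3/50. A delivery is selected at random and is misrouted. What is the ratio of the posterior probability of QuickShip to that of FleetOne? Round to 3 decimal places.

With a uniform prior (1/4 each), posterior ∝ likelihood:
  QuickShip: 0.056
  Orbit: 0.022
  Arrow: 0.1825
  FleetOne: 0.06
Normalizing constant = 0.3205.
The ratio is 0.056 / 0.06 (the normalizer cancels) = 0.933.

0.933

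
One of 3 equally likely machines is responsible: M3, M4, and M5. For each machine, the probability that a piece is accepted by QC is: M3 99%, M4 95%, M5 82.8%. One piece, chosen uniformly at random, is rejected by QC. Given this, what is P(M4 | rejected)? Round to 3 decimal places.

0.216

Taking complements, P(rejected | each) = M3 0.01, M4 0.05, M5 0.172.
With a uniform prior (1/3 each), posterior ∝ likelihood:
  M3: 0.01
  M4: 0.05
  M5: 0.172
Sum = 0.232.
P(M4 | evidence) = 0.05 / 0.232 ≈ 0.216.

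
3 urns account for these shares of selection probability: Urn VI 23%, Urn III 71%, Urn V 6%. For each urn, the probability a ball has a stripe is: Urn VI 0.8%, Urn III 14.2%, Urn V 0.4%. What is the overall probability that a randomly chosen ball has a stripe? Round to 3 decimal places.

Compute prior × likelihood for every hypothesis:
  Urn VI: 0.23 × 0.008 = 0.00184
  Urn III: 0.71 × 0.142 = 0.10082
  Urn V: 0.06 × 0.004 = 0.00024
P(striped) = 0.00184 + 0.10082 + 0.00024 = 0.1029 → 0.103.

0.103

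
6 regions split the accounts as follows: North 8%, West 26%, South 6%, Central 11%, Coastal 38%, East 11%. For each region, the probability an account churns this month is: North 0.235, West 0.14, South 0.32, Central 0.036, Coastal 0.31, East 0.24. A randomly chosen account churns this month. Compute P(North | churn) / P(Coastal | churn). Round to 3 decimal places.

Prior × likelihood for each hypothesis:
  North: 0.08 × 0.235 = 0.0188
  West: 0.26 × 0.14 = 0.0364
  South: 0.06 × 0.32 = 0.0192
  Central: 0.11 × 0.036 = 0.00396
  Coastal: 0.38 × 0.31 = 0.1178
  East: 0.11 × 0.24 = 0.0264
Normalizing constant = 0.22256.
The ratio is 0.0188 / 0.1178 (the normalizer cancels) = 0.160.

0.160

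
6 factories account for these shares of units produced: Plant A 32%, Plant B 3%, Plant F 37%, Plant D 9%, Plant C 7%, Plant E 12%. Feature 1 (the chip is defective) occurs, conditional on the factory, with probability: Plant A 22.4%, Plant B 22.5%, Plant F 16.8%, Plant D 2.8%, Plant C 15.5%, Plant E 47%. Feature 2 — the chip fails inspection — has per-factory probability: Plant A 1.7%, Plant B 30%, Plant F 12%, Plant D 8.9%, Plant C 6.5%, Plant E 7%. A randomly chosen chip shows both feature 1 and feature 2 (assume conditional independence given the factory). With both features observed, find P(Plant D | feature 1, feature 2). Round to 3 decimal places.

Compute prior × likelihood for every hypothesis:
  Plant A: 0.32 × 0.224 × 0.017 = 0.00121856
  Plant B: 0.03 × 0.225 × 0.3 = 0.002025
  Plant F: 0.37 × 0.168 × 0.12 = 0.0074592
  Plant D: 0.09 × 0.028 × 0.089 = 0.00022428
  Plant C: 0.07 × 0.155 × 0.065 = 0.00070525
  Plant E: 0.12 × 0.47 × 0.07 = 0.003948
Sum = 0.01558029.
P(Plant D | evidence) = 0.00022428 / 0.01558029 ≈ 0.014.

0.014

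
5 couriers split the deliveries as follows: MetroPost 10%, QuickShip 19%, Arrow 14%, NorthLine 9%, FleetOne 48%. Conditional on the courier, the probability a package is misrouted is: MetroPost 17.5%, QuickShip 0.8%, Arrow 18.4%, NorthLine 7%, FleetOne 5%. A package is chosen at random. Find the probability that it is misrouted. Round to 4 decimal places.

Prior × likelihood for each hypothesis:
  MetroPost: 0.1 × 0.175 = 0.0175
  QuickShip: 0.19 × 0.008 = 0.00152
  Arrow: 0.14 × 0.184 = 0.02576
  NorthLine: 0.09 × 0.07 = 0.0063
  FleetOne: 0.48 × 0.05 = 0.024
P(misrouted) = 0.0175 + 0.00152 + 0.02576 + 0.0063 + 0.024 = 0.07508 → 0.0751.

0.0751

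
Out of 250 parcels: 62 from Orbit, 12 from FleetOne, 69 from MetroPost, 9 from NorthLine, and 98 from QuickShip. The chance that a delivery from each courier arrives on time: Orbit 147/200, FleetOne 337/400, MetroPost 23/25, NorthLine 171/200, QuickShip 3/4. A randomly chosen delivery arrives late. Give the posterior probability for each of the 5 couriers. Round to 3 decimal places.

Orbit 0.331, FleetOne 0.038, MetroPost 0.111, NorthLine 0.026, QuickShip 0.494

Taking complements, P(late | each) = Orbit 0.265, FleetOne 0.1575, MetroPost 0.08, NorthLine 0.145, QuickShip 0.25.
Prior × likelihood for each hypothesis:
  Orbit: 0.248 × 0.265 = 0.06572
  FleetOne: 0.048 × 0.1575 = 0.00756
  MetroPost: 0.276 × 0.08 = 0.02208
  NorthLine: 0.036 × 0.145 = 0.00522
  QuickShip: 0.392 × 0.25 = 0.098
Normalizing constant = 0.19858.
P(Orbit | late) = 0.06572/0.19858 ≈ 0.331
P(FleetOne | late) = 0.00756/0.19858 ≈ 0.038
P(MetroPost | late) = 0.02208/0.19858 ≈ 0.111
P(NorthLine | late) = 0.00522/0.19858 ≈ 0.026
P(QuickShip | late) = 0.098/0.19858 ≈ 0.494
(Check: 0.331+0.038+0.111+0.026+0.494 = 1.000.)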